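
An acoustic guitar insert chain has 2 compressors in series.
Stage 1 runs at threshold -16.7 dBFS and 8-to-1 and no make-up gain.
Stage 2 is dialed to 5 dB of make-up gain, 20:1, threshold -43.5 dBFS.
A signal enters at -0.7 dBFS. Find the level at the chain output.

-37.06 dBFS

Stage 1: overshoot 16 dB → 16/8 = 2 dB → -14.7 dBFS.
Stage 2: -14.7 dBFS is 28.8 dB over -43.5 dBFS; at 20:1 that becomes 1.44 dB over, giving -42.06 dBFS; +5 dB make-up → -37.06 dBFS.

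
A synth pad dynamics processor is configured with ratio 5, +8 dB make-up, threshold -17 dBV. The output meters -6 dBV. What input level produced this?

Before make-up, the level was -6 − 8 = -14 dBV.
That's 3 dB above the -17 dBV threshold.
Input overshoot = R × output overshoot = 15 dB → input = -17 + 15 = -2 dBV.

-2 dBV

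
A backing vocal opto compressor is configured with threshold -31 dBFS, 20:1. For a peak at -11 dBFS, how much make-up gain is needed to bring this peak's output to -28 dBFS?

2 dB

Overshoot 20 dB → 20/20 = 1 dB after compression, so the compressed level is -31 + 1 = -30 dBFS.
Make-up = target − compressed = -28 − (-30) = 2 dB.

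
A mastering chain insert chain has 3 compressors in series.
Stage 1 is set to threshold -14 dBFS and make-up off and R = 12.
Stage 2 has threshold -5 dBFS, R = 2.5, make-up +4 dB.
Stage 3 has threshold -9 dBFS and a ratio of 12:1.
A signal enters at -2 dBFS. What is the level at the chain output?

-9 dBFS

Stage 1: 12 dB above -14 dBFS, reduced 12:1 to 1 dB above → -13 dBFS.
Stage 2: -13 dBFS is at or below the -5 dBFS threshold — no compression; make-up brings it to -9 dBFS.
Stage 3: -9 dBFS is at or below the -9 dBFS threshold — no compression; output -9 dBFS.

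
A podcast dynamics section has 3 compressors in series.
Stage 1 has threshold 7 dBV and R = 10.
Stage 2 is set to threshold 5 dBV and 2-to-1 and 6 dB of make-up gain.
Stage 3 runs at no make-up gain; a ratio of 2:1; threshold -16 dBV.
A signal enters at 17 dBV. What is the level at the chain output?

-1.75 dBV

Stage 1: 17 dBV is 10 dB over 7 dBV; at 10:1 that becomes 1 dB over, giving 8 dBV.
Stage 2: 8 dBV is 3 dB over 5 dBV; at 2:1 that becomes 1.5 dB over, giving 6.5 dBV; +6 dB make-up → 12.5 dBV.
Stage 3: 12.5 dBV is 28.5 dB over -16 dBV; at 2:1 that becomes 14.25 dB over, giving -1.75 dBV.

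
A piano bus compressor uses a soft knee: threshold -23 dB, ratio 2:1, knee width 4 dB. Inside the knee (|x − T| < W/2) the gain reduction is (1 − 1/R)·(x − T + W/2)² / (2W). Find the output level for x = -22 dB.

x − T + W/2 = -22 − (-23) + 2 = 3.
GR = (1 − 1/2) × 3² / 8 = 0.5 × 9 / 8 = 0.5625 dB.
Output = -22 − 0.5625 = -22.5625 dB.

-22.5625 dB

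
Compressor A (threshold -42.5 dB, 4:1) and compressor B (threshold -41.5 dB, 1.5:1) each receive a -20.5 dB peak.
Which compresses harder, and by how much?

A: overshoot 22 dB → output overshoot 5.5 dB → GR 16.5 dB.
B: overshoot 21 dB → output overshoot 14 dB → GR 7 dB.
A applies 9.5 dB more gain reduction.

A, by 9.5 dB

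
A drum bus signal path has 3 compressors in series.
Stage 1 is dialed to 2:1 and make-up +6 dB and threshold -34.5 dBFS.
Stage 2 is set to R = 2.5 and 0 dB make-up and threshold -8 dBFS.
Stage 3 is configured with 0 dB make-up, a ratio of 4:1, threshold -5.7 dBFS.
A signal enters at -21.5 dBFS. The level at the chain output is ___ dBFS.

Stage 1: -21.5 dBFS is 13 dB over -34.5 dBFS; at 2:1 that becomes 6.5 dB over, giving -28 dBFS; +6 dB make-up → -22 dBFS.
Stage 2: -22 dBFS ≤ -8 dBFS, so stage 2 doesn't engage; output -22 dBFS.
Stage 3: -22 dBFS ≤ -5.7 dBFS, so stage 3 doesn't engage; output -22 dBFS.

-22 dBFS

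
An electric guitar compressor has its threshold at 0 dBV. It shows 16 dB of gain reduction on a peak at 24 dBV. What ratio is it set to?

Input overshoot = 24 − 0 = 24 dB.
Output overshoot = 24 − 16 = 8 dB.
Ratio = input overshoot / output overshoot = 24 / 8 = 3.

3:1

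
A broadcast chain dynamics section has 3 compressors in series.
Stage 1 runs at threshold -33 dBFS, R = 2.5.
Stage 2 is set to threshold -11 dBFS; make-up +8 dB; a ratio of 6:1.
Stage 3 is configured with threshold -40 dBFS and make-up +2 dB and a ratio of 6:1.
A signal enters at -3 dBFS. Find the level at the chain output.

Stage 1: overshoot 30 dB → 30/2.5 = 12 dB → -21 dBFS.
Stage 2: -21 dBFS is at or below the -11 dBFS threshold — no compression; make-up brings it to -13 dBFS.
Stage 3: 27 dB above -40 dBFS, reduced 6:1 to 4.5 dB above → -35.5 dBFS; +2 dB make-up → -33.5 dBFS.

-33.5 dBFS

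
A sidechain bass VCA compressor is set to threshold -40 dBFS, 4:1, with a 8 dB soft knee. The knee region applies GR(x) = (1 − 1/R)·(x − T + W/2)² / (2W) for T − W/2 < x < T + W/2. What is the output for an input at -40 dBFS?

-40.75 dBFS

x − T + W/2 = -40 − (-40) + 4 = 4.
GR = (1 − 1/4) × 4² / 16 = 0.75 × 16 / 16 = 0.75 dB.
Output = -40 − 0.75 = -40.75 dBFS.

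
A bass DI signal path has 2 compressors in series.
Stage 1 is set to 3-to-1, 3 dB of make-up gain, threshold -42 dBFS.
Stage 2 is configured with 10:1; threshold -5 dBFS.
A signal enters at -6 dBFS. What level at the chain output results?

-27 dBFS

Stage 1: overshoot 36 dB → 36/3 = 12 dB → -30 dBFS; +3 dB make-up → -27 dBFS.
Stage 2: below threshold (-27 ≤ -5); passes unchanged; output -27 dBFS.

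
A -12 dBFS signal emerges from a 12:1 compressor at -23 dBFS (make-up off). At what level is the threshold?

Input is 12 dB above T (since output overshoot × R = input overshoot: (-23 − T)·12 = -12 − T gives T = -24 dBFS).
Check: -24 + (-12 − (-24))/12 = -24 + 1 = -23 dBFS. ✓

-24 dBFS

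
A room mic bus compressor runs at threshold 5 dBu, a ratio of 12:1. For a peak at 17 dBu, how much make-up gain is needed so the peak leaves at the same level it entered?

11 dB

Overshoot 12 dB → 12/12 = 1 dB after compression, so the compressed level is 5 + 1 = 6 dBu.
Make-up = target − compressed = 17 − 6 = 11 dB.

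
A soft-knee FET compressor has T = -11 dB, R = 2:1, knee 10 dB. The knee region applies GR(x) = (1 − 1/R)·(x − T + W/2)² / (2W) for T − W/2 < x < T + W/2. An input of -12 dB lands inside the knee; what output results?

-12.4 dB

x − T + W/2 = -12 − (-11) + 5 = 4.
GR = (1 − 1/2) × 4² / 20 = 0.5 × 16 / 20 = 0.4 dB.
Output = -12 − 0.4 = -12.4 dB.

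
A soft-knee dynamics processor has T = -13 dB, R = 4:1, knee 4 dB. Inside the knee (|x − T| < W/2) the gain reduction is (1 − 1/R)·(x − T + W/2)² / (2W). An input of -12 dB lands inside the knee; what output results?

-12.84375 dB

x − T + W/2 = -12 − (-13) + 2 = 3.
GR = (1 − 1/4) × 3² / 8 = 0.75 × 9 / 8 = 0.84375 dB.
Output = -12 − 0.84375 = -12.84375 dB.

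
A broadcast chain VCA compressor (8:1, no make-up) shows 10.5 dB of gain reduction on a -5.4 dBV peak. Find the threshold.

Input is 12 dB above T (since output overshoot × R = input overshoot: (-15.9 − T)·8 = -5.4 − T gives T = -17.4 dBV).
Check: -17.4 + (-5.4 − (-17.4))/8 = -17.4 + 1.5 = -15.9 dBV. ✓

-17.4 dBV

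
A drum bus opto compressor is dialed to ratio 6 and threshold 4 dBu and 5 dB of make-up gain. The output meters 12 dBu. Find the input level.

22 dBu

Stripping the +5 dB make-up gives 7 dBu at the gain stage.
That's 3 dB above the 4 dBu threshold.
Input overshoot = R × output overshoot = 18 dB → input = 4 + 18 = 22 dBu.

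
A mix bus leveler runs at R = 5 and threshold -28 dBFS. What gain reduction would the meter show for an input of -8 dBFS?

-8 dBFS exceeds the threshold by 20 dB.
A 5:1 ratio leaves 4 dB of that excess.
GR = overshoot in − overshoot out = 20 − 4 = 16 dB.

16 dB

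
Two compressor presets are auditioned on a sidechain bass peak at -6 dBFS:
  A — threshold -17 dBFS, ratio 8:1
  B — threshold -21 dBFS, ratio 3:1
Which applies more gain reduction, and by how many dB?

A: overshoot 11 dB → output overshoot 1.375 dB → GR 9.625 dB.
B: overshoot 15 dB → output overshoot 5 dB → GR 10 dB.
B applies 0.375 dB more gain reduction.

B, by 0.375 dB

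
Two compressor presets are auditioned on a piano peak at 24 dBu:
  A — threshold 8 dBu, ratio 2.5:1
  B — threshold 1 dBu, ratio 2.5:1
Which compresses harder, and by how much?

B, by 4.2 dB

A: GR = 16 − 16/2.5 = 9.6 dB.
B: GR = 23 − 23/2.5 = 13.8 dB.
B applies 4.2 dB more gain reduction.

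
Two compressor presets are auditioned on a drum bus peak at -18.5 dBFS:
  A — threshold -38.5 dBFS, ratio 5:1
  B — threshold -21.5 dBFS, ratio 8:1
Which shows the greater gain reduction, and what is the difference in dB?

A: GR = 20 − 20/5 = 16 dB.
B: GR = 3 − 3/8 = 2.625 dB.
A applies 13.375 dB more gain reduction.

A, by 13.375 dB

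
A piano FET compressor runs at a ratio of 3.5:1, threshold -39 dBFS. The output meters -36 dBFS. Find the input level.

Post-compression overshoot = -36 − (-39) = 3 dB.
Input overshoot = R × output overshoot = 10.5 dB → input = -39 + 10.5 = -28.5 dBFS.

-28.5 dBFS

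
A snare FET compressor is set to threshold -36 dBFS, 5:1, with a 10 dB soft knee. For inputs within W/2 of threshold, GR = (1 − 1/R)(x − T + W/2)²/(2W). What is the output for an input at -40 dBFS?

-40.04 dBFS

x − T + W/2 = -40 − (-36) + 5 = 1.
GR = (1 − 1/5) × 1² / 20 = 0.8 × 1 / 20 = 0.04 dB.
Output = -40 − 0.04 = -40.04 dBFS.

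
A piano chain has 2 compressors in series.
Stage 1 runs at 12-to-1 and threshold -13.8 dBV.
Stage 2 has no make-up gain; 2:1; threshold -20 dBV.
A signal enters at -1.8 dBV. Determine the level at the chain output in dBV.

Stage 1: -1.8 dBV is 12 dB over -13.8 dBV; at 12:1 that becomes 1 dB over, giving -12.8 dBV.
Stage 2: -12.8 dBV is 7.2 dB over -20 dBV; at 2:1 that becomes 3.6 dB over, giving -16.4 dBV.

-16.4 dBV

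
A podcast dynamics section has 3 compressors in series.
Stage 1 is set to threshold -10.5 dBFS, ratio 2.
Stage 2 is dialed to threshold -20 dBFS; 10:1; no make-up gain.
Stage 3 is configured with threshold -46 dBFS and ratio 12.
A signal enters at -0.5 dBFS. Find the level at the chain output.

-43.7125 dBFS

Stage 1: -0.5 dBFS is 10 dB over -10.5 dBFS; at 2:1 that becomes 5 dB over, giving -5.5 dBFS.
Stage 2: -5.5 dBFS is 14.5 dB over -20 dBFS; at 10:1 that becomes 1.45 dB over, giving -18.55 dBFS.
Stage 3: 27.45 dB above -46 dBFS, reduced 12:1 to 2.2875 dB above → -43.7125 dBFS.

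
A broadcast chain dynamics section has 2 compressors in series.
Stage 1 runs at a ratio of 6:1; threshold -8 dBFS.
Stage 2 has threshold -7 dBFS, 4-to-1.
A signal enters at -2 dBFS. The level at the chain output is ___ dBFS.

-7 dBFS

Stage 1: overshoot 6 dB → 6/6 = 1 dB → -7 dBFS.
Stage 2: -7 dBFS is at or below the -7 dBFS threshold — no compression; output -7 dBFS.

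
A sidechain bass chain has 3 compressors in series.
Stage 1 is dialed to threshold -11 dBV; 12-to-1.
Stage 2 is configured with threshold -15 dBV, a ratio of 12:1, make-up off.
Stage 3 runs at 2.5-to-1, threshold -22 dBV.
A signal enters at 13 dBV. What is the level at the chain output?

-19 dBV

Stage 1: overshoot 24 dB → 24/12 = 2 dB → -9 dBV.
Stage 2: 6 dB above -15 dBV, reduced 12:1 to 0.5 dB above → -14.5 dBV.
Stage 3: 7.5 dB above -22 dBV, reduced 2.5:1 to 3 dB above → -19 dBV.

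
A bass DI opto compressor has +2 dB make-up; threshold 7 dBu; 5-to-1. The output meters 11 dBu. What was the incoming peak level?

17 dBu

Before make-up, the level was 11 − 2 = 9 dBu.
Post-compression overshoot = 9 − 7 = 2 dB.
Input overshoot = R × output overshoot = 10 dB → input = 7 + 10 = 17 dBu.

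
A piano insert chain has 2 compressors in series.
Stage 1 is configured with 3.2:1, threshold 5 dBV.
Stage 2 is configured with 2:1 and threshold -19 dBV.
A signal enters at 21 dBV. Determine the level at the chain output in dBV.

Stage 1: overshoot 16 dB → 16/3.2 = 5 dB → 10 dBV.
Stage 2: 10 dBV is 29 dB over -19 dBV; at 2:1 that becomes 14.5 dB over, giving -4.5 dBV.

-4.5 dBV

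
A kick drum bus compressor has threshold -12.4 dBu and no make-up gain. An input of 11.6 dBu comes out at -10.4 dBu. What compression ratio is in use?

12:1

Input overshoot = 11.6 − (-12.4) = 24 dB; output overshoot = -10.4 − (-12.4) = 2 dB.
Ratio = 24 / 2 = 12.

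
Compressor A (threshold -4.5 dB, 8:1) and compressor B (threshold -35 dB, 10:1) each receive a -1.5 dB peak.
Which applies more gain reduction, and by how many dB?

B, by 27.525 dB

A: overshoot 3 dB → output overshoot 0.375 dB → GR 2.625 dB.
B: overshoot 33.5 dB → output overshoot 3.35 dB → GR 30.15 dB.
B applies 27.525 dB more gain reduction.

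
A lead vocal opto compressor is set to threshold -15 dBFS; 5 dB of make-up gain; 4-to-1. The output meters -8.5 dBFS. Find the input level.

Remove make-up: -8.5 − 5 = -13.5 dBFS.
That's 1.5 dB above the -15 dBFS threshold.
Undo the ratio: input overshoot = 1.5 × 4 = 6 dB, giving input = -9 dBFS.

-9 dBFS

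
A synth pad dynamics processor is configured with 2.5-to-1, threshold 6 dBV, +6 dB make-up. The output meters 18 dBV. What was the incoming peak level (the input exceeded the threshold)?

Before make-up, the level was 18 − 6 = 12 dBV.
Post-compression overshoot = 12 − 6 = 6 dB.
Before 2.5:1 compression the overshoot was 6 × 2.5 = 15 dB, so input = 6 + 15 = 21 dBV.

21 dBV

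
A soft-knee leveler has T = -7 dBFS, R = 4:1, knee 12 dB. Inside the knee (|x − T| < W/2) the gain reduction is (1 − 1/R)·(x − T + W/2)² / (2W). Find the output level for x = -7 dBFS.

-8.125 dBFS

x − T + W/2 = -7 − (-7) + 6 = 6.
GR = (1 − 1/4) × 6² / 24 = 0.75 × 36 / 24 = 1.125 dB.
Output = -7 − 1.125 = -8.125 dBFS.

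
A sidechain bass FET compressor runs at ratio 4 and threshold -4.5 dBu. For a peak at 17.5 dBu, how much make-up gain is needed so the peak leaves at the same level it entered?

Without make-up, output = threshold + overshoot/4 = -4.5 + 5.5 = 1 dBu.
Gap to target: 16.5 dB.

16.5 dB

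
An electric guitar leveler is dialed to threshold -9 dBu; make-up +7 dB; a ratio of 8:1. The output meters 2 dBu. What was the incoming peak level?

Remove make-up: 2 − 7 = -5 dBu.
That's 4 dB above the -9 dBu threshold.
Input overshoot = R × output overshoot = 32 dB → input = -9 + 32 = 23 dBu.

23 dBu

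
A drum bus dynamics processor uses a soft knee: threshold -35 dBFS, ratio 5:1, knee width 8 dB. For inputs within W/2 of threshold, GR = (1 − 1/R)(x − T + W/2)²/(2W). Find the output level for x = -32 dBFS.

-34.45 dBFS

x − T + W/2 = -32 − (-35) + 4 = 7.
GR = (1 − 1/5) × 7² / 16 = 0.8 × 49 / 16 = 2.45 dB.
Output = -32 − 2.45 = -34.45 dBFS.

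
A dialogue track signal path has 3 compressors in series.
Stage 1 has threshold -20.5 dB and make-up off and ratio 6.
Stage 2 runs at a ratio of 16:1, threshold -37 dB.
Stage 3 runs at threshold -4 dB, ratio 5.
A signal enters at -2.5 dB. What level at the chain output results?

Stage 1: overshoot 18 dB → 18/6 = 3 dB → -17.5 dB.
Stage 2: 19.5 dB above -37 dB, reduced 16:1 to 1.21875 dB above → -35.78125 dB.
Stage 3: -35.78125 dB is at or below the -4 dB threshold — no compression; output -35.78125 dB.

-35.78125 dB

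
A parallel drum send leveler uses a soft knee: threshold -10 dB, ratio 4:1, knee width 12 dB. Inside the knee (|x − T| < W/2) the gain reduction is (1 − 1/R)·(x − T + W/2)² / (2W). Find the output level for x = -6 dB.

-9.125 dB

x − T + W/2 = -6 − (-10) + 6 = 10.
GR = (1 − 1/4) × 10² / 24 = 0.75 × 100 / 24 = 3.125 dB.
Output = -6 − 3.125 = -9.125 dB.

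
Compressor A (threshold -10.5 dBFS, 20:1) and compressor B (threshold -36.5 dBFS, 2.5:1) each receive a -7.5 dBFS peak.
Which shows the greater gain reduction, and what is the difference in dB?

A: 3 dB over, compressed to 0.15 dB over, so 2.85 dB of GR.
B: 29 dB over, compressed to 11.6 dB over, so 17.4 dB of GR.
B applies 14.55 dB more gain reduction.

B, by 14.55 dB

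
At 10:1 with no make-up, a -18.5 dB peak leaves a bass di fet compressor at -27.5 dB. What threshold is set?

Gain reduction = -18.5 − (-27.5) = 9 dB; output overshoot = GR / (R − 1) = 9 / 9 = 1 dB.
Threshold = output − output overshoot = -27.5 − 1 = -28.5 dB.

-28.5 dB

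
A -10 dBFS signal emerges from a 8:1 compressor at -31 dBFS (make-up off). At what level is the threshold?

Gain reduction = -10 − (-31) = 21 dB; output overshoot = GR / (R − 1) = 21 / 7 = 3 dB.
Threshold = output − output overshoot = -31 − 3 = -34 dBFS.

-34 dBFS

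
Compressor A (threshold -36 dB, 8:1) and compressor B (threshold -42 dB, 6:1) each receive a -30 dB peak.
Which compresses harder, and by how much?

B, by 4.75 dB

A: 6 dB over, compressed to 0.75 dB over, so 5.25 dB of GR.
B: 12 dB over, compressed to 2 dB over, so 10 dB of GR.
B reduces 4.75 dB more.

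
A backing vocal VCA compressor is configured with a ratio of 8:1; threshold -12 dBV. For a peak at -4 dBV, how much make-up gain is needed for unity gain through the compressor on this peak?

Overshoot 8 dB → 8/8 = 1 dB after compression, so the compressed level is -12 + 1 = -11 dBV.
Make-up = target − compressed = -4 − (-11) = 7 dB.

7 dB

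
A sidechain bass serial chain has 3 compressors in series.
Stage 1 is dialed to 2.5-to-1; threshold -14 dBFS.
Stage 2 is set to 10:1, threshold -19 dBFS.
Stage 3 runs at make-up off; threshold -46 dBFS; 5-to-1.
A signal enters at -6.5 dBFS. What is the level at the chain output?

-40.44 dBFS

Stage 1: overshoot 7.5 dB → 7.5/2.5 = 3 dB → -11 dBFS.
Stage 2: 8 dB above -19 dBFS, reduced 10:1 to 0.8 dB above → -18.2 dBFS.
Stage 3: -18.2 dBFS is 27.8 dB over -46 dBFS; at 5:1 that becomes 5.56 dB over, giving -40.44 dBFS.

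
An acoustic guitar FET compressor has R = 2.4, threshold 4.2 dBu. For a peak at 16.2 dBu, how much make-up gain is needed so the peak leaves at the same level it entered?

The peak compresses to 4.2 + 12/2.4 = 9.2 dBu.
To reach 16.2 dBu requires 16.2 − 9.2 = 7 dB of make-up.

7 dB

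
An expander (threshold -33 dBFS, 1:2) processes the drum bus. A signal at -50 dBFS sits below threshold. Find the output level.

-67 dBFS

The input is 17 dB below the -33 dBFS threshold.
A 1:2 expander multiplies undershoot by 2: 17 × 2 = 34 dB below threshold.
Output = -33 − 34 = -67 dBFS.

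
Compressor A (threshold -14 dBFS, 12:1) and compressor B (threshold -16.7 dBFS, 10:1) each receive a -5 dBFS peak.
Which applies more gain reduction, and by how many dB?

B, by 2.28 dB

A: GR = 9 − 9/12 = 8.25 dB.
B: GR = 11.7 − 11.7/10 = 10.53 dB.
B reduces 2.28 dB more.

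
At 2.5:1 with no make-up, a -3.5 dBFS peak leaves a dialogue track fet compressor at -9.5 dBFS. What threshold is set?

Let T be the threshold. Output overshoot = (input overshoot)/R, so -9.5 − T = (-3.5 − T)/2.5.
2.5·(-9.5 − T) = -3.5 − T → 1.5·T = -23.75 − (-3.5) = -20.25.
T = -20.25/1.5 = -13.5 dBFS.

-13.5 dBFS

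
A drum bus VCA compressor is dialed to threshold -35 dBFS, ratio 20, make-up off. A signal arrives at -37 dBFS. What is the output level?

-37 dBFS is 2 dB below the -35 dBFS threshold, so no gain reduction is applied.
Output = input = -37 dBFS.

-37 dBFS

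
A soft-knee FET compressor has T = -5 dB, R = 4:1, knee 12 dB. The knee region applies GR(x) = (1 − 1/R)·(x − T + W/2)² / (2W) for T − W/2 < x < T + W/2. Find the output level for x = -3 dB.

x − T + W/2 = -3 − (-5) + 6 = 8.
GR = (1 − 1/4) × 8² / 24 = 0.75 × 64 / 24 = 2 dB.
Output = -3 − 2 = -5 dB.

-5 dB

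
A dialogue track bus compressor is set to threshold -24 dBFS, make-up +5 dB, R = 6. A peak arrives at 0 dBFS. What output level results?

-15 dBFS

Overshoot: 0 − (-24) = 24 dB.
The 24 dB excess becomes 4 dB after 6:1 reduction.
So the level is -24 + 4 = -20 dBFS; make-up adds 5 dB, giving -15 dBFS.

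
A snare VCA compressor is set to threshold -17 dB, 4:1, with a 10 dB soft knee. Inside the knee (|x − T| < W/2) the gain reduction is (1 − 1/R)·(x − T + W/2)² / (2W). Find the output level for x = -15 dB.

-16.8375 dB

x − T + W/2 = -15 − (-17) + 5 = 7.
GR = (1 − 1/4) × 7² / 20 = 0.75 × 49 / 20 = 1.8375 dB.
Output = -15 − 1.8375 = -16.8375 dB.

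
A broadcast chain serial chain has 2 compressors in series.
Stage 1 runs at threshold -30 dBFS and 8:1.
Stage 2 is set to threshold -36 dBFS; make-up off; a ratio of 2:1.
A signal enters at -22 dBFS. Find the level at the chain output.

-32.5 dBFS

Stage 1: 8 dB above -30 dBFS, reduced 8:1 to 1 dB above → -29 dBFS.
Stage 2: -29 dBFS is 7 dB over -36 dBFS; at 2:1 that becomes 3.5 dB over, giving -32.5 dBFS.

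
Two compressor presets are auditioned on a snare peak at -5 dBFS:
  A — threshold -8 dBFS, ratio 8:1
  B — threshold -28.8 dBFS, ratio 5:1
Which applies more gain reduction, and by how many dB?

B, by 16.415 dB

A: overshoot 3 dB → output overshoot 0.375 dB → GR 2.625 dB.
B: overshoot 23.8 dB → output overshoot 4.76 dB → GR 19.04 dB.
B reduces 16.415 dB more.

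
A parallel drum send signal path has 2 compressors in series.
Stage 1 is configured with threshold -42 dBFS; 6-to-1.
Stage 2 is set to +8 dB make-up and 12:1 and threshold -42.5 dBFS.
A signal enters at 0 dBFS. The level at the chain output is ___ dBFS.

Stage 1: 0 dBFS is 42 dB over -42 dBFS; at 6:1 that becomes 7 dB over, giving -35 dBFS.
Stage 2: overshoot 7.5 dB → 7.5/12 = 0.625 dB → -41.875 dBFS; +8 dB make-up → -33.875 dBFS.

-33.875 dBFS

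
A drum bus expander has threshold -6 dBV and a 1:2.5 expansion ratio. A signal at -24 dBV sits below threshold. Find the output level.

The input is 18 dB below the -6 dBV threshold.
A 1:2.5 expander multiplies undershoot by 2.5: 18 × 2.5 = 45 dB below threshold.
Output = -6 − 45 = -51 dBV.

-51 dBV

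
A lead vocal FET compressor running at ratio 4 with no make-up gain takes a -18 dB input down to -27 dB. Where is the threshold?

-30 dB

Let T be the threshold. Output overshoot = (input overshoot)/R, so -27 − T = (-18 − T)/4.
4·(-27 − T) = -18 − T → 3·T = -108 − (-18) = -90.
T = -90/3 = -30 dB.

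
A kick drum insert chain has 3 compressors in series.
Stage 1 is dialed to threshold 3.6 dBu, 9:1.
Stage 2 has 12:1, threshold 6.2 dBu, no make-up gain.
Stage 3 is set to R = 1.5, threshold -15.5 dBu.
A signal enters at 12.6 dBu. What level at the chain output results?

-2.1 dBu

Stage 1: 9 dB above 3.6 dBu, reduced 9:1 to 1 dB above → 4.6 dBu.
Stage 2: 4.6 dBu is at or below the 6.2 dBu threshold — no compression; output 4.6 dBu.
Stage 3: 4.6 dBu is 20.1 dB over -15.5 dBu; at 1.5:1 that becomes 13.4 dB over, giving -2.1 dBu.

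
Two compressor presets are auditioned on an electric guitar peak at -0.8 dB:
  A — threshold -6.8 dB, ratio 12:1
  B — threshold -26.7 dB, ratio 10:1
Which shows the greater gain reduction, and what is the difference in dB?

A: GR = 6 − 6/12 = 5.5 dB.
B: GR = 25.9 − 25.9/10 = 23.31 dB.
B reduces 17.81 dB more.

B, by 17.81 dB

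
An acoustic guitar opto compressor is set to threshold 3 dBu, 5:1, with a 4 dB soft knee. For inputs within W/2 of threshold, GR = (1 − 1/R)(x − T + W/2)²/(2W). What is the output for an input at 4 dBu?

x − T + W/2 = 4 − 3 + 2 = 3.
GR = (1 − 1/5) × 3² / 8 = 0.8 × 9 / 8 = 0.9 dB.
Output = 4 − 0.9 = 3.1 dBu.

3.1 dBu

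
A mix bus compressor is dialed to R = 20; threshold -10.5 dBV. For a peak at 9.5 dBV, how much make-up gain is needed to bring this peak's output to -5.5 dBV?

4 dB

The peak compresses to -10.5 + 20/20 = -9.5 dBV.
To reach -5.5 dBV requires -5.5 − (-9.5) = 4 dB of make-up.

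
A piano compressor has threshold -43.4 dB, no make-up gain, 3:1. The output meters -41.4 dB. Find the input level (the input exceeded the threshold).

Post-compression overshoot = -41.4 − (-43.4) = 2 dB.
Input overshoot = R × output overshoot = 6 dB → input = -43.4 + 6 = -37.4 dB.

-37.4 dB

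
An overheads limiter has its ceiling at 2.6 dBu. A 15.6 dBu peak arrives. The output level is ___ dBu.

2.6 dBu

The limiter clamps the peak to its 2.6 dBu ceiling.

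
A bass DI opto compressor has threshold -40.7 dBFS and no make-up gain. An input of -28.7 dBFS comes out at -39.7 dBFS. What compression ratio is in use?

12:1

Input overshoot = -28.7 − (-40.7) = 12 dB; output overshoot = -39.7 − (-40.7) = 1 dB.
Ratio = 12 / 1 = 12.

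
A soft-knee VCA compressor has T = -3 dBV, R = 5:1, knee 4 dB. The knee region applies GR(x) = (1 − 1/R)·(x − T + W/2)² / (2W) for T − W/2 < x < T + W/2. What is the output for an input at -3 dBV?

-3.4 dBV

x − T + W/2 = -3 − (-3) + 2 = 2.
GR = (1 − 1/5) × 2² / 8 = 0.8 × 4 / 8 = 0.4 dB.
Output = -3 − 0.4 = -3.4 dBV.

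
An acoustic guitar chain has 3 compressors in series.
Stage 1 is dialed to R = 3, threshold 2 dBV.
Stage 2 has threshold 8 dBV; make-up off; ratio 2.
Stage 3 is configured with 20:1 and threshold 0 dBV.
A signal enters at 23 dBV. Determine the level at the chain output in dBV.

0.425 dBV

Stage 1: 23 dBV is 21 dB over 2 dBV; at 3:1 that becomes 7 dB over, giving 9 dBV.
Stage 2: 1 dB above 8 dBV, reduced 2:1 to 0.5 dB above → 8.5 dBV.
Stage 3: 8.5 dBV is 8.5 dB over 0 dBV; at 20:1 that becomes 0.425 dB over, giving 0.425 dBV.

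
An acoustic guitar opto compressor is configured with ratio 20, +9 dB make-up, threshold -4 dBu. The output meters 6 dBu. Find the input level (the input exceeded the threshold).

Before make-up, the level was 6 − 9 = -3 dBu.
The compressed level sits -3 − (-4) = 1 dB over threshold.
Before 20:1 compression the overshoot was 1 × 20 = 20 dB, so input = -4 + 20 = 16 dBu.

16 dBu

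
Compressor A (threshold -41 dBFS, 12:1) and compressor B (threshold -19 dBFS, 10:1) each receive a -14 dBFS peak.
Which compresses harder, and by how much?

A: 27 dB over, compressed to 2.25 dB over, so 24.75 dB of GR.
B: 5 dB over, compressed to 0.5 dB over, so 4.5 dB of GR.
A reduces 20.25 dB more.

A, by 20.25 dB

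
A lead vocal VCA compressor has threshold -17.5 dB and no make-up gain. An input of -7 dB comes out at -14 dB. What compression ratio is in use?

3:1

Input overshoot = -7 − (-17.5) = 10.5 dB; output overshoot = -14 − (-17.5) = 3.5 dB.
Ratio = 10.5 / 3.5 = 3.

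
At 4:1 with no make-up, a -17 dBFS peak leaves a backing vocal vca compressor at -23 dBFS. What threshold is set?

-25 dBFS

Input is 8 dB above T (since output overshoot × R = input overshoot: (-23 − T)·4 = -17 − T gives T = -25 dBFS).
Check: -25 + (-17 − (-25))/4 = -25 + 2 = -23 dBFS. ✓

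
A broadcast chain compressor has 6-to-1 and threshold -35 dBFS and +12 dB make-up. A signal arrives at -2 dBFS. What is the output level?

-2 dBFS sits 33 dB over threshold.
6:1 compression reduces that to 33/6 = 5.5 dB over.
So the level is -35 + 5.5 = -29.5 dBFS; make-up adds 12 dB, giving -17.5 dBFS.

-17.5 dBFS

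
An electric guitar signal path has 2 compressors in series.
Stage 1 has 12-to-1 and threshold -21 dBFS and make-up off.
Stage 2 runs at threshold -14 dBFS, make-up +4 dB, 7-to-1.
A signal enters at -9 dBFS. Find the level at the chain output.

-16 dBFS

Stage 1: -9 dBFS is 12 dB over -21 dBFS; at 12:1 that becomes 1 dB over, giving -20 dBFS.
Stage 2: -20 dBFS is at or below the -14 dBFS threshold — no compression; make-up brings it to -16 dBFS.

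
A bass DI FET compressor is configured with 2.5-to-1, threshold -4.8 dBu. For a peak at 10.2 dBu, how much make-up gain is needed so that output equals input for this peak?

The peak compresses to -4.8 + 15/2.5 = 1.2 dBu.
To reach 10.2 dBu requires 10.2 − 1.2 = 9 dB of make-up.

9 dB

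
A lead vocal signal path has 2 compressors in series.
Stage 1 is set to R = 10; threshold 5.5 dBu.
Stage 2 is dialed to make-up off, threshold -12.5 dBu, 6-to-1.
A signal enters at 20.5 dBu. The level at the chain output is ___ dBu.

Stage 1: 20.5 dBu is 15 dB over 5.5 dBu; at 10:1 that becomes 1.5 dB over, giving 7 dBu.
Stage 2: 19.5 dB above -12.5 dBu, reduced 6:1 to 3.25 dB above → -9.25 dBu.

-9.25 dBu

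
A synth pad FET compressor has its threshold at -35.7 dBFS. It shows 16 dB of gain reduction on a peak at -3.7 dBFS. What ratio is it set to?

Input overshoot = -3.7 − (-35.7) = 32 dB.
Output overshoot = 32 − 16 = 16 dB.
Ratio = input overshoot / output overshoot = 32 / 16 = 2.

2:1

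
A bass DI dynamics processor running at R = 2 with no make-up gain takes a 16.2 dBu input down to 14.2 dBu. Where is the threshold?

12.2 dBu

Let T be the threshold. Output overshoot = (input overshoot)/R, so 14.2 − T = (16.2 − T)/2.
2·(14.2 − T) = 16.2 − T → 1·T = 28.4 − 16.2 = 12.2.
T = 12.2/1 = 12.2 dBu.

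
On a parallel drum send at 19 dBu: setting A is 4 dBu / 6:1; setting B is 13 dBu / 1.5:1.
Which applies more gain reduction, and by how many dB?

A: GR = 15 − 15/6 = 12.5 dB.
B: GR = 6 − 6/1.5 = 2 dB.
A reduces 10.5 dB more.

A, by 10.5 dB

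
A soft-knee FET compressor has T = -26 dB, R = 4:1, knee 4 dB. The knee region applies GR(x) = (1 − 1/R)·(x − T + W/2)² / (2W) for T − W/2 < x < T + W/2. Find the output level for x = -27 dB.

-27.09375 dB

x − T + W/2 = -27 − (-26) + 2 = 1.
GR = (1 − 1/4) × 1² / 8 = 0.75 × 1 / 8 = 0.09375 dB.
Output = -27 − 0.09375 = -27.09375 dB.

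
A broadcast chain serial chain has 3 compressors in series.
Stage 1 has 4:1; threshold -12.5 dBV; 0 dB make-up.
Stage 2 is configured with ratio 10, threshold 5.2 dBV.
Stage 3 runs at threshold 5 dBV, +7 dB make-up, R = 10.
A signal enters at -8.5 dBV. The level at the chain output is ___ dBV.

-4.5 dBV

Stage 1: overshoot 4 dB → 4/4 = 1 dB → -11.5 dBV.
Stage 2: -11.5 dBV ≤ 5.2 dBV, so stage 2 doesn't engage; output -11.5 dBV.
Stage 3: -11.5 dBV ≤ 5 dBV, so stage 3 doesn't engage; make-up brings it to -4.5 dBV.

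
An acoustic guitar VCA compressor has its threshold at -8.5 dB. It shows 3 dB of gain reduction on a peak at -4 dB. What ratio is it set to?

3:1

Input overshoot = -4 − (-8.5) = 4.5 dB.
Output overshoot = 4.5 − 3 = 1.5 dB.
Ratio = input overshoot / output overshoot = 4.5 / 1.5 = 3.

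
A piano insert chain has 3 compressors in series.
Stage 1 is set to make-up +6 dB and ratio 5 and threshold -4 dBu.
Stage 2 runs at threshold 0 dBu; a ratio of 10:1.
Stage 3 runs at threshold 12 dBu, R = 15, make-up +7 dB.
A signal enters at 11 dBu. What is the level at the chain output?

7.5 dBu

Stage 1: 15 dB above -4 dBu, reduced 5:1 to 3 dB above → -1 dBu; +6 dB make-up → 5 dBu.
Stage 2: 5 dB above 0 dBu, reduced 10:1 to 0.5 dB above → 0.5 dBu.
Stage 3: below threshold (0.5 ≤ 12); passes unchanged; make-up brings it to 7.5 dBu.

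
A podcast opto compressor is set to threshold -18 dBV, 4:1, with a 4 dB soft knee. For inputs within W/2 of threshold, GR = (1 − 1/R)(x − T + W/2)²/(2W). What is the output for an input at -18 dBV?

x − T + W/2 = -18 − (-18) + 2 = 2.
GR = (1 − 1/4) × 2² / 8 = 0.75 × 4 / 8 = 0.375 dB.
Output = -18 − 0.375 = -18.375 dBV.

-18.375 dBV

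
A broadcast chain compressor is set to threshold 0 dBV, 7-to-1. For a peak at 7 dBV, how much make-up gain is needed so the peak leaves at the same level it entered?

6 dB

Overshoot 7 dB → 7/7 = 1 dB after compression, so the compressed level is 0 + 1 = 1 dBV.
Make-up = target − compressed = 7 − 1 = 6 dB.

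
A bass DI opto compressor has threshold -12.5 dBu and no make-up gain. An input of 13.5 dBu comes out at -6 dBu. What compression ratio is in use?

Input overshoot = 13.5 − (-12.5) = 26 dB; output overshoot = -6 − (-12.5) = 6.5 dB.
Ratio = 26 / 6.5 = 4.

4:1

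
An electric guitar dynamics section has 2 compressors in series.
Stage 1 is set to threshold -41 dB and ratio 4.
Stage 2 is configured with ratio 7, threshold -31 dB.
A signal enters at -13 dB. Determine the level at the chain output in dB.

Stage 1: -13 dB is 28 dB over -41 dB; at 4:1 that becomes 7 dB over, giving -34 dB.
Stage 2: -34 dB is at or below the -31 dB threshold — no compression; output -34 dB.

-34 dB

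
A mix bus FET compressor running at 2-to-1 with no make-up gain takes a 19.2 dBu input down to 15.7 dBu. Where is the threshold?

Gain reduction = 19.2 − 15.7 = 3.5 dB; output overshoot = GR / (R − 1) = 3.5 / 1 = 3.5 dB.
Threshold = output − output overshoot = 15.7 − 3.5 = 12.2 dBu.

12.2 dBu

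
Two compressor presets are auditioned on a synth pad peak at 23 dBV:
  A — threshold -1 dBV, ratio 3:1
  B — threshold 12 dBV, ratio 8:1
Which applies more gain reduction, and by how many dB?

A: overshoot 24 dB → output overshoot 8 dB → GR 16 dB.
B: overshoot 11 dB → output overshoot 1.375 dB → GR 9.625 dB.
A reduces 6.375 dB more.

A, by 6.375 dB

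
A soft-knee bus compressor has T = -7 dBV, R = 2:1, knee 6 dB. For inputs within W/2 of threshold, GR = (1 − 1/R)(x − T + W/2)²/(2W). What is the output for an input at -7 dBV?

-7.375 dBV

x − T + W/2 = -7 − (-7) + 3 = 3.
GR = (1 − 1/2) × 3² / 12 = 0.5 × 9 / 12 = 0.375 dB.
Output = -7 − 0.375 = -7.375 dBV.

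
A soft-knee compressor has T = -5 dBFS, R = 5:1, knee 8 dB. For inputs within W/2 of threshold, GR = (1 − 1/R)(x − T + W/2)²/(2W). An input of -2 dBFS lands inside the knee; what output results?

-4.45 dBFS

x − T + W/2 = -2 − (-5) + 4 = 7.
GR = (1 − 1/5) × 7² / 16 = 0.8 × 49 / 16 = 2.45 dB.
Output = -2 − 2.45 = -4.45 dBFS.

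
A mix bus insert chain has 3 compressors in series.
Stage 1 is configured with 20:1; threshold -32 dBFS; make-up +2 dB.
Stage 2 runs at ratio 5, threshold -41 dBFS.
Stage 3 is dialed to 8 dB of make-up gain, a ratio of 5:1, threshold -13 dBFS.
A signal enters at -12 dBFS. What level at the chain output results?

-30.6 dBFS

Stage 1: 20 dB above -32 dBFS, reduced 20:1 to 1 dB above → -31 dBFS; +2 dB make-up → -29 dBFS.
Stage 2: overshoot 12 dB → 12/5 = 2.4 dB → -38.6 dBFS.
Stage 3: below threshold (-38.6 ≤ -13); passes unchanged; make-up brings it to -30.6 dBFS.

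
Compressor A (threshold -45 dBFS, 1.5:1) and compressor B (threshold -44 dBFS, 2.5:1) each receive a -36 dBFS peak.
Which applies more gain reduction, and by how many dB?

A: 9 dB over, compressed to 6 dB over, so 3 dB of GR.
B: 8 dB over, compressed to 3.2 dB over, so 4.8 dB of GR.
B applies 1.8 dB more gain reduction.

B, by 1.8 dB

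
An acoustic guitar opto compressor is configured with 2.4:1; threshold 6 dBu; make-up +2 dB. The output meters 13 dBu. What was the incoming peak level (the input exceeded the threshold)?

Remove make-up: 13 − 2 = 11 dBu.
The compressed level sits 11 − 6 = 5 dB over threshold.
Input overshoot = R × output overshoot = 12 dB → input = 6 + 12 = 18 dBu.

18 dBu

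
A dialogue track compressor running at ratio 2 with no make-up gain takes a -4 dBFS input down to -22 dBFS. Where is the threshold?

Gain reduction = -4 − (-22) = 18 dB; output overshoot = GR / (R − 1) = 18 / 1 = 18 dB.
Threshold = output − output overshoot = -22 − 18 = -40 dBFS.

-40 dBFS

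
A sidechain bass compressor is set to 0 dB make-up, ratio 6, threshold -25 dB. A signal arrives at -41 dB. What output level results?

-41 dB is 16 dB below the -25 dB threshold, so no gain reduction is applied.
Output = input = -41 dB.

-41 dB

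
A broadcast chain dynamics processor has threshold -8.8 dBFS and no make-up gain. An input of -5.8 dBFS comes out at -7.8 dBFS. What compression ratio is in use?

Input overshoot = -5.8 − (-8.8) = 3 dB; output overshoot = -7.8 − (-8.8) = 1 dB.
Ratio = 3 / 1 = 3.

3:1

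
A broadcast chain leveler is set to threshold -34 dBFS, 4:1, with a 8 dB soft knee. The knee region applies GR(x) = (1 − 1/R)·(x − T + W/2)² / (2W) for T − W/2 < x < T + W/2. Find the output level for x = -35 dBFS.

x − T + W/2 = -35 − (-34) + 4 = 3.
GR = (1 − 1/4) × 3² / 16 = 0.75 × 9 / 16 = 0.421875 dB.
Output = -35 − 0.421875 = -35.421875 dBFS.

-35.421875 dBFS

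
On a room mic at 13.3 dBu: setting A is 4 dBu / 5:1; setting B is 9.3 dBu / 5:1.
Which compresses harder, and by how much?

A: GR = 9.3 − 9.3/5 = 7.44 dB.
B: GR = 4 − 4/5 = 3.2 dB.
A reduces 4.24 dB more.

A, by 4.24 dB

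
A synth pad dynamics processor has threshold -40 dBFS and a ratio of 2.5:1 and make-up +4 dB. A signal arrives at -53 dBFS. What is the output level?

-53 dBFS is 13 dB below the -40 dBFS threshold, so no gain reduction is applied.
Make-up gain adds 4 dB: -53 + 4 = -49 dBFS.

-49 dBFS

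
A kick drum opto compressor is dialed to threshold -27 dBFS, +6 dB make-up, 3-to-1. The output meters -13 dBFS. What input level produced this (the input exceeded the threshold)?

-3 dBFS

Before make-up, the level was -13 − 6 = -19 dBFS.
The compressed level sits -19 − (-27) = 8 dB over threshold.
Input overshoot = R × output overshoot = 24 dB → input = -27 + 24 = -3 dBFS.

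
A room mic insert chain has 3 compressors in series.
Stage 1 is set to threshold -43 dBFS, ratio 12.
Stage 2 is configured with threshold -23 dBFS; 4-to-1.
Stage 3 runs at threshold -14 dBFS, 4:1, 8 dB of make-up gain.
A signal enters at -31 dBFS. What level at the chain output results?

-34 dBFS

Stage 1: 12 dB above -43 dBFS, reduced 12:1 to 1 dB above → -42 dBFS.
Stage 2: -42 dBFS ≤ -23 dBFS, so stage 2 doesn't engage; output -42 dBFS.
Stage 3: below threshold (-42 ≤ -14); passes unchanged; make-up brings it to -34 dBFS.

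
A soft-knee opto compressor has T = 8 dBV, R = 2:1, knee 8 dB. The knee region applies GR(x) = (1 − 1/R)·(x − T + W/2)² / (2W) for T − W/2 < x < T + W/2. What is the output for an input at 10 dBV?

x − T + W/2 = 10 − 8 + 4 = 6.
GR = (1 − 1/2) × 6² / 16 = 0.5 × 36 / 16 = 1.125 dB.
Output = 10 − 1.125 = 8.875 dBV.

8.875 dBV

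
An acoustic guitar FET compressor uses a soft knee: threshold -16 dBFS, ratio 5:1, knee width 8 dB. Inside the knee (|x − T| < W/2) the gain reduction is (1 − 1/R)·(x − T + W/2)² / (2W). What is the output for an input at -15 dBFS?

x − T + W/2 = -15 − (-16) + 4 = 5.
GR = (1 − 1/5) × 5² / 16 = 0.8 × 25 / 16 = 1.25 dB.
Output = -15 − 1.25 = -16.25 dBFS.

-16.25 dBFS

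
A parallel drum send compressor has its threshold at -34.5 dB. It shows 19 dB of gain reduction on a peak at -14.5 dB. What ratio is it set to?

Input overshoot = -14.5 − (-34.5) = 20 dB.
Output overshoot = 20 − 19 = 1 dB.
Ratio = input overshoot / output overshoot = 20 / 1 = 20.

20:1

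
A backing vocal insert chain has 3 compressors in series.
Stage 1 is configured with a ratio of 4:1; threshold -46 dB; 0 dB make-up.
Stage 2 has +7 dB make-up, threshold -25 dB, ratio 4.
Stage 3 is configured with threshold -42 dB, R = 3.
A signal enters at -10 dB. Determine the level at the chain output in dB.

Stage 1: -10 dB is 36 dB over -46 dB; at 4:1 that becomes 9 dB over, giving -37 dB.
Stage 2: -37 dB is at or below the -25 dB threshold — no compression; make-up brings it to -30 dB.
Stage 3: 12 dB above -42 dB, reduced 3:1 to 4 dB above → -38 dB.

-38 dB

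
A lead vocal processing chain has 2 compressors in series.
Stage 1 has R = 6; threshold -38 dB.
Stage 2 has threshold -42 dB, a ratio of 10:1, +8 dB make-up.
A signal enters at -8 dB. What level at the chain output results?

Stage 1: overshoot 30 dB → 30/6 = 5 dB → -33 dB.
Stage 2: -33 dB is 9 dB over -42 dB; at 10:1 that becomes 0.9 dB over, giving -41.1 dB; +8 dB make-up → -33.1 dB.

-33.1 dB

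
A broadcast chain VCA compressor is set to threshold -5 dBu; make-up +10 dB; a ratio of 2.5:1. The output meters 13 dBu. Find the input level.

15 dBu

Remove make-up: 13 − 10 = 3 dBu.
The compressed level sits 3 − (-5) = 8 dB over threshold.
Before 2.5:1 compression the overshoot was 8 × 2.5 = 20 dB, so input = -5 + 20 = 15 dBu.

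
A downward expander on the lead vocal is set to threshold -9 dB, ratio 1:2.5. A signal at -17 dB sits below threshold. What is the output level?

The input is 8 dB below the -9 dB threshold.
A 1:2.5 expander multiplies undershoot by 2.5: 8 × 2.5 = 20 dB below threshold.
Output = -9 − 20 = -29 dB.

-29 dB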